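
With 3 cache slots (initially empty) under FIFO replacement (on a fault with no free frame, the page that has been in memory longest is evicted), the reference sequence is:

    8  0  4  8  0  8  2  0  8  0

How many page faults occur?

6

8 -> miss, frames (8)
0 -> miss, frames (8 0)
4 -> miss, frames (8 0 4)
8 -> hit
0 -> hit
8 -> hit
2 -> miss, evict 8, frames (0 4 2)
0 -> hit
8 -> miss, evict 0, frames (4 2 8)
0 -> miss, evict 4, frames (2 8 0)
Page faults: 6.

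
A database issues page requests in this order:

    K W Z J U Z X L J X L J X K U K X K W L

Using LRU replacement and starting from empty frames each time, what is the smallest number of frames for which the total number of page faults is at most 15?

3

f=1: 20 faults
f=2: 18 faults
f=3: 12 faults
f=4: 12 faults
f=5: 11 faults
f=6: 9 faults
f=7: 7 faults
Smallest f with faults ≤ 15 is 3.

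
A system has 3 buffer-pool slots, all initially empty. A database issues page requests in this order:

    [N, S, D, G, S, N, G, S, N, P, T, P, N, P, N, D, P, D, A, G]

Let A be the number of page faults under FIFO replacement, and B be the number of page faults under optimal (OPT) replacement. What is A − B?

4

Under FIFO: F F F F . F . F . F F . F . . F F . F F → 13 faults.
Under OPT: F F F F . . . . . F F . . . . F . . F F → 9 faults.
A − B = 13 − 9 = 4.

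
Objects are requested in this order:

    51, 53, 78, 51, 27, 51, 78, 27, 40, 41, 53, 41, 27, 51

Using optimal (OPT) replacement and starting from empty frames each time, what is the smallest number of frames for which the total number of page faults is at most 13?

2

f=1: 14 faults
f=2: 10 faults
f=3: 8 faults
f=4: 6 faults
f=5: 6 faults
f=6: 6 faults
Smallest f with faults ≤ 13 is 2.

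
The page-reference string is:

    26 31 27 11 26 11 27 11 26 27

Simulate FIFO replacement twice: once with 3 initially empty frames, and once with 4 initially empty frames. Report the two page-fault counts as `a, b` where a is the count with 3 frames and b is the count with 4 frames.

3 frames: F F F F F . . . . . → 5 faults.
4 frames: F F F F . . . . . . → 4 faults.
4 < 5: adding a frame reduced faults, as is typical.

5, 4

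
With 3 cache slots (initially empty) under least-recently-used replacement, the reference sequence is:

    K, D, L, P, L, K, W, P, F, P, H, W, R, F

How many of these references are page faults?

12

K -> miss, frames {K}
D -> miss, frames {K,D}
L -> miss, frames {K,D,L}
P -> miss, evict K, frames {D,L,P}
L -> hit
K -> miss, evict D, frames {P,L,K}
W -> miss, evict P, frames {L,K,W}
P -> miss, evict L, frames {K,W,P}
F -> miss, evict K, frames {W,P,F}
P -> hit
H -> miss, evict W, frames {F,P,H}
W -> miss, evict F, frames {P,H,W}
R -> miss, evict P, frames {H,W,R}
F -> miss, evict H, frames {W,R,F}
Page faults: 12.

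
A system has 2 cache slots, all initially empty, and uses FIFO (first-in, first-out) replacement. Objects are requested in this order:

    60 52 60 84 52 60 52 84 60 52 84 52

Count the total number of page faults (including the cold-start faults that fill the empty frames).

60 → fault, frames (60)
52 → fault, frames (60 52)
60 → hit
84 → fault, evict 60, frames (52 84)
52 → hit
60 → fault, evict 52, frames (84 60)
52 → fault, evict 84, frames (60 52)
84 → fault, evict 60, frames (52 84)
60 → fault, evict 52, frames (84 60)
52 → fault, evict 84, frames (60 52)
84 → fault, evict 60, frames (52 84)
52 → hit
Page faults: 9.

9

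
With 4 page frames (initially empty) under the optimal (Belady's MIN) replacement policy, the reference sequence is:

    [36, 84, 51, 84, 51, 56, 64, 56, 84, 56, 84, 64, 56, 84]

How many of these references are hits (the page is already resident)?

9

36 -> fault, frames [36]
84 -> fault, frames [36, 84]
51 -> fault, frames [36, 84, 51]
84 -> hit
51 -> hit
56 -> fault, frames [36, 84, 51, 56]
64 -> fault, evict 51, frames [36, 84, 56, 64]
56 -> hit
84 -> hit
56 -> hit
84 -> hit
64 -> hit
56 -> hit
84 -> hit
Hits: 9.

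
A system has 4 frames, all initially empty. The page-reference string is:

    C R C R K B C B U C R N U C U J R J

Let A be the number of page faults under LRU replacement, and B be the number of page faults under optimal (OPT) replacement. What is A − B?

2

Under LRU: F F . . F F . . F . F F . . . F F . → 9 faults.
Under OPT: F F . . F F . . F . . F . . . F . . → 7 faults.
A − B = 9 − 7 = 2.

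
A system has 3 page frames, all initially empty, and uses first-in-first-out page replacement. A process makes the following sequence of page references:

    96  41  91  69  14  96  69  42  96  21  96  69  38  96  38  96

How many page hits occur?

96 -> miss, frames (96)
41 -> miss, frames (96 41)
91 -> miss, frames (96 41 91)
69 -> miss, evict 96, frames (41 91 69)
14 -> miss, evict 41, frames (91 69 14)
96 -> miss, evict 91, frames (69 14 96)
69 -> hit
42 -> miss, evict 69, frames (14 96 42)
96 -> hit
21 -> miss, evict 14, frames (96 42 21)
96 -> hit
69 -> miss, evict 96, frames (42 21 69)
38 -> miss, evict 42, frames (21 69 38)
96 -> miss, evict 21, frames (69 38 96)
38 -> hit
96 -> hit
Hits: 5.

5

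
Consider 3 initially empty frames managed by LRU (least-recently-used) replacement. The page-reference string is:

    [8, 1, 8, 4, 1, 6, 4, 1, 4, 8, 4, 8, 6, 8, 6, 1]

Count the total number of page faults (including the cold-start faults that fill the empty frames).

8: fault, frames [8]
1: fault, frames [8, 1]
8: hit
4: fault, frames [1, 8, 4]
1: hit
6: fault, evict 8, frames [4, 1, 6]
4: hit
1: hit
4: hit
8: fault, evict 6, frames [1, 4, 8]
4: hit
8: hit
6: fault, evict 1, frames [4, 8, 6]
8: hit
6: hit
1: fault, evict 4, frames [8, 6, 1]
Page faults: 7.

7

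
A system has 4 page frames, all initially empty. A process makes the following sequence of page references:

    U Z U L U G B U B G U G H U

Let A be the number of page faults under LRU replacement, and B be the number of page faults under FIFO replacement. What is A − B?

-1

Under LRU: F F . F . F F . . . . . F . → 6 faults.
Under FIFO: F F . F . F F F . . . . F . → 7 faults.
A − B = 6 − 7 = -1.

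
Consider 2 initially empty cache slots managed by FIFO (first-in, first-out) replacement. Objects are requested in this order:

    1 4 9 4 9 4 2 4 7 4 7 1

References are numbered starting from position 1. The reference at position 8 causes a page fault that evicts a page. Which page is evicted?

pos 1: 1: miss, frames [1]
pos 2: 4: miss, frames [1, 4]
pos 3: 9: miss, evict 1, frames [4, 9]
pos 4: 4: hit
pos 5: 9: hit
pos 6: 4: hit
pos 7: 2: miss, evict 4, frames [9, 2]
pos 8: 4: miss, evict 9, frames [2, 4]
At position 8, page 9 is evicted.

9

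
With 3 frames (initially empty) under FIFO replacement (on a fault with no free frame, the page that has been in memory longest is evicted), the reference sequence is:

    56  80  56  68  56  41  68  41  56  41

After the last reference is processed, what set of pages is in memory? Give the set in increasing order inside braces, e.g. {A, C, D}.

56 → fault, frames {56}
80 → fault, frames {56,80}
56 → hit
68 → fault, frames {56,80,68}
56 → hit
41 → fault, evict 56, frames {80,68,41}
68 → hit
41 → hit
56 → fault, evict 80, frames {68,41,56}
41 → hit

{41, 56, 68}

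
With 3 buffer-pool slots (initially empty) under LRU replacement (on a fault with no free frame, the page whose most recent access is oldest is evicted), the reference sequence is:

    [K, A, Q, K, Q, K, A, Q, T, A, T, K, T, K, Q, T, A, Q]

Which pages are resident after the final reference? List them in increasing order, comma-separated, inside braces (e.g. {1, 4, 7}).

{A, Q, T}

K: fault, frames [K]
A: fault, frames [K, A]
Q: fault, frames [K, A, Q]
K: hit
Q: hit
K: hit
A: hit
Q: hit
T: fault, evict K, frames [A, Q, T]
A: hit
T: hit
K: fault, evict Q, frames [A, T, K]
T: hit
K: hit
Q: fault, evict A, frames [T, K, Q]
T: hit
A: fault, evict K, frames [Q, T, A]
Q: hit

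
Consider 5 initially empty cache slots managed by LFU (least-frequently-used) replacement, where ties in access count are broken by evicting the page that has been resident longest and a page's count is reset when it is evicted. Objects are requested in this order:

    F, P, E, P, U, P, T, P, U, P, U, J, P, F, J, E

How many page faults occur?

8

F -> fault, frames (F)
P -> fault, frames (F P)
E -> fault, frames (F P E)
P -> hit
U -> fault, frames (F P E U)
P -> hit
T -> fault, frames (F P E U T)
P -> hit
U -> hit
P -> hit
U -> hit
J -> fault, evict F, frames (P E U T J)
P -> hit
F -> fault, evict E, frames (P U T J F)
J -> hit
E -> fault, evict T, frames (P U J F E)
Page faults: 8.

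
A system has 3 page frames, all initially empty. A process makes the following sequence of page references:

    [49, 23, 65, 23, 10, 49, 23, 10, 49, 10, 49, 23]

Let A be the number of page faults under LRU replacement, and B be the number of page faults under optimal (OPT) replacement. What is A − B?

1

Under LRU: F F F . F F . . . . . . → 5 faults.
Under OPT: F F F . F . . . . . . . → 4 faults.
A − B = 5 − 4 = 1.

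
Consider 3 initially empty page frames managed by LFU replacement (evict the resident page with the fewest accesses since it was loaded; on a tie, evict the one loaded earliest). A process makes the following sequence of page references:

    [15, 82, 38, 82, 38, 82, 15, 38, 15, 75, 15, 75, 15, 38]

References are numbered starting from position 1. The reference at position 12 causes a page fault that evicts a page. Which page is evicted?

pos 1: 15 -> miss, frames [15]
pos 2: 82 -> miss, frames [15, 82]
pos 3: 38 -> miss, frames [15, 82, 38]
pos 4: 82 -> hit
pos 5: 38 -> hit
pos 6: 82 -> hit
pos 7: 15 -> hit
pos 8: 38 -> hit
pos 9: 15 -> hit
pos 10: 75 -> miss, evict 15, frames [82, 38, 75]
pos 11: 15 -> miss, evict 75, frames [82, 38, 15]
pos 12: 75 -> miss, evict 15, frames [82, 38, 75]
At position 12, page 15 is evicted.

15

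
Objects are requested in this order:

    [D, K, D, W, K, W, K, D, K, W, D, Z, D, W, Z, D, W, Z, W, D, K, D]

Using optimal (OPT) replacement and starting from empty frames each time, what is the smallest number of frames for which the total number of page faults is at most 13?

2

f=1: 22 faults
f=2: 11 faults
f=3: 5 faults
f=4: 4 faults
Smallest f with faults ≤ 13 is 2.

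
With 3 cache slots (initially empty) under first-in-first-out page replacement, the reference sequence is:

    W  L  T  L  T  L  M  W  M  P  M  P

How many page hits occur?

W -> miss, frames (W)
L -> miss, frames (W L)
T -> miss, frames (W L T)
L -> hit
T -> hit
L -> hit
M -> miss, evict W, frames (L T M)
W -> miss, evict L, frames (T M W)
M -> hit
P -> miss, evict T, frames (M W P)
M -> hit
P -> hit
Hits: 6.

6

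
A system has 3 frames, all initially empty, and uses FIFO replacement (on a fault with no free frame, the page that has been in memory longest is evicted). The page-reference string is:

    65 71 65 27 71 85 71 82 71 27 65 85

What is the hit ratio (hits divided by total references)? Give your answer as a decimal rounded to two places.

0.25

65 -> miss, frames [65]
71 -> miss, frames [65, 71]
65 -> hit
27 -> miss, frames [65, 71, 27]
71 -> hit
85 -> miss, evict 65, frames [71, 27, 85]
71 -> hit
82 -> miss, evict 71, frames [27, 85, 82]
71 -> miss, evict 27, frames [85, 82, 71]
27 -> miss, evict 85, frames [82, 71, 27]
65 -> miss, evict 82, frames [71, 27, 65]
85 -> miss, evict 71, frames [27, 65, 85]
Hits: 3 of 12 references → 3/12 = 0.2500.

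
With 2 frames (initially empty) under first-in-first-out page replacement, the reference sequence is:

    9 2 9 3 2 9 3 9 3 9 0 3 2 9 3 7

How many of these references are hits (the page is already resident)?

6

9 → fault, frames (9)
2 → fault, frames (9 2)
9 → hit
3 → fault, evict 9, frames (2 3)
2 → hit
9 → fault, evict 2, frames (3 9)
3 → hit
9 → hit
3 → hit
9 → hit
0 → fault, evict 3, frames (9 0)
3 → fault, evict 9, frames (0 3)
2 → fault, evict 0, frames (3 2)
9 → fault, evict 3, frames (2 9)
3 → fault, evict 2, frames (9 3)
7 → fault, evict 9, frames (3 7)
Hits: 6.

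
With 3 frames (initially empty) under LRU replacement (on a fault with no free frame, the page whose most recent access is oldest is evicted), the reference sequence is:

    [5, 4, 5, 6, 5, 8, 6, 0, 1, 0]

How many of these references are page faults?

6

5: fault, frames {5}
4: fault, frames {5,4}
5: hit
6: fault, frames {4,5,6}
5: hit
8: fault, evict 4, frames {6,5,8}
6: hit
0: fault, evict 5, frames {8,6,0}
1: fault, evict 8, frames {6,0,1}
0: hit
Page faults: 6.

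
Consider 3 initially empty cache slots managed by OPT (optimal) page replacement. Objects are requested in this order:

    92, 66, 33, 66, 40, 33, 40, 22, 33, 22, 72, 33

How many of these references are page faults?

92: miss, frames [92]
66: miss, frames [92, 66]
33: miss, frames [92, 66, 33]
66: hit
40: miss, evict 66, frames [92, 33, 40]
33: hit
40: hit
22: miss, evict 40, frames [92, 33, 22]
33: hit
22: hit
72: miss, evict 22, frames [92, 33, 72]
33: hit
Page faults: 6.

6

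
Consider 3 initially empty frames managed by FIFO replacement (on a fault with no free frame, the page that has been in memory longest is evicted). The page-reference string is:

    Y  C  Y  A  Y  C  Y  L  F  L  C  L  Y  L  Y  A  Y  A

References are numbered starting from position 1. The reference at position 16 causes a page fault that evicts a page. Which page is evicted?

pos 1: Y: miss, frames {Y}
pos 2: C: miss, frames {Y,C}
pos 3: Y: hit
pos 4: A: miss, frames {Y,C,A}
pos 5: Y: hit
pos 6: C: hit
pos 7: Y: hit
pos 8: L: miss, evict Y, frames {C,A,L}
pos 9: F: miss, evict C, frames {A,L,F}
pos 10: L: hit
pos 11: C: miss, evict A, frames {L,F,C}
pos 12: L: hit
pos 13: Y: miss, evict L, frames {F,C,Y}
pos 14: L: miss, evict F, frames {C,Y,L}
pos 15: Y: hit
pos 16: A: miss, evict C, frames {Y,L,A}
At position 16, page C is evicted.

C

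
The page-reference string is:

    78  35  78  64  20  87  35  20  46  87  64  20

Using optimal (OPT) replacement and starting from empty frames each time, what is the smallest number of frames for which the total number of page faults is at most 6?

f=1: 12 faults
f=2: 9 faults
f=3: 7 faults
f=4: 6 faults
f=5: 6 faults
f=6: 6 faults
Smallest f with faults ≤ 6 is 4.

4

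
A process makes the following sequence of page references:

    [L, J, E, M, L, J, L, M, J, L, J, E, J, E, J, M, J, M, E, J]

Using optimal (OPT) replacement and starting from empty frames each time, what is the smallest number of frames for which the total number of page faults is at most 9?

f=1: 20 faults
f=2: 10 faults
f=3: 5 faults
f=4: 4 faults
Smallest f with faults ≤ 9 is 3.

3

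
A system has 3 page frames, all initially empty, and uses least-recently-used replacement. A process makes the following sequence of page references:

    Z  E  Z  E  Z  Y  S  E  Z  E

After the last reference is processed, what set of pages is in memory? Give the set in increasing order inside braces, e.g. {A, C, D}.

{E, S, Z}

Z: fault, frames [Z]
E: fault, frames [Z, E]
Z: hit
E: hit
Z: hit
Y: fault, frames [E, Z, Y]
S: fault, evict E, frames [Z, Y, S]
E: fault, evict Z, frames [Y, S, E]
Z: fault, evict Y, frames [S, E, Z]
E: hit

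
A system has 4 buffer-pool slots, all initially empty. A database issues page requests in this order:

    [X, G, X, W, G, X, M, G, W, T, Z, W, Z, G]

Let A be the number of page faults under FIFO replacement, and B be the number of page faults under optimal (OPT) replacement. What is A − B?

Under FIFO: F F . F . . F . . F F . . F → 7 faults.
Under OPT: F F . F . . F . . F F . . . → 6 faults.
A − B = 7 − 6 = 1.

1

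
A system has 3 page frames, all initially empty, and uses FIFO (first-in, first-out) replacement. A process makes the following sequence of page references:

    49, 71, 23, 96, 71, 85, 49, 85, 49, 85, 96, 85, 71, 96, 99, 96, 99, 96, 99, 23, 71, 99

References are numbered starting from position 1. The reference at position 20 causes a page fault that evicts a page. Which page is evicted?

71

pos 1: 49 → fault, frames (49)
pos 2: 71 → fault, frames (49 71)
pos 3: 23 → fault, frames (49 71 23)
pos 4: 96 → fault, evict 49, frames (71 23 96)
pos 5: 71 → hit
pos 6: 85 → fault, evict 71, frames (23 96 85)
pos 7: 49 → fault, evict 23, frames (96 85 49)
pos 8: 85 → hit
pos 9: 49 → hit
pos 10: 85 → hit
pos 11: 96 → hit
pos 12: 85 → hit
pos 13: 71 → fault, evict 96, frames (85 49 71)
pos 14: 96 → fault, evict 85, frames (49 71 96)
pos 15: 99 → fault, evict 49, frames (71 96 99)
pos 16: 96 → hit
pos 17: 99 → hit
pos 18: 96 → hit
pos 19: 99 → hit
pos 20: 23 → fault, evict 71, frames (96 99 23)
At position 20, page 71 is evicted.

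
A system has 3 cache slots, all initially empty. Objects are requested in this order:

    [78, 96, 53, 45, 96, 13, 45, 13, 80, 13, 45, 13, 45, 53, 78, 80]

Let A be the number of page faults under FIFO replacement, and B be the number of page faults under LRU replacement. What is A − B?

Under FIFO: F F F F . F . . F . . . . F F . → 8 faults.
Under LRU: F F F F . F . . F . . . . F F F → 9 faults.
A − B = 8 − 9 = -1.

-1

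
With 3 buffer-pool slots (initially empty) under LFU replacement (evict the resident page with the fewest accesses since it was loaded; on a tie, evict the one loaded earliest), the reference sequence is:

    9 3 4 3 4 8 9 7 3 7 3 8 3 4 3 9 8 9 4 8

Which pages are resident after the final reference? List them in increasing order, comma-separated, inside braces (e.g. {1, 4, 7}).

9: fault, frames (9)
3: fault, frames (9 3)
4: fault, frames (9 3 4)
3: hit
4: hit
8: fault, evict 9, frames (3 4 8)
9: fault, evict 8, frames (3 4 9)
7: fault, evict 9, frames (3 4 7)
3: hit
7: hit
3: hit
8: fault, evict 4, frames (3 7 8)
3: hit
4: fault, evict 8, frames (3 7 4)
3: hit
9: fault, evict 4, frames (3 7 9)
8: fault, evict 9, frames (3 7 8)
9: fault, evict 8, frames (3 7 9)
4: fault, evict 9, frames (3 7 4)
8: fault, evict 4, frames (3 7 8)

{3, 7, 8}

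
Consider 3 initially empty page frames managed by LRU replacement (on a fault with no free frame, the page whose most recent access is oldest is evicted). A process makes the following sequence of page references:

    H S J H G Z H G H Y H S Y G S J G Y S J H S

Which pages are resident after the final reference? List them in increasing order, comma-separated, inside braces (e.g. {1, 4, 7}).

{H, J, S}

H → fault, frames {H}
S → fault, frames {H,S}
J → fault, frames {H,S,J}
H → hit
G → fault, evict S, frames {J,H,G}
Z → fault, evict J, frames {H,G,Z}
H → hit
G → hit
H → hit
Y → fault, evict Z, frames {G,H,Y}
H → hit
S → fault, evict G, frames {Y,H,S}
Y → hit
G → fault, evict H, frames {S,Y,G}
S → hit
J → fault, evict Y, frames {G,S,J}
G → hit
Y → fault, evict S, frames {J,G,Y}
S → fault, evict J, frames {G,Y,S}
J → fault, evict G, frames {Y,S,J}
H → fault, evict Y, frames {S,J,H}
S → hit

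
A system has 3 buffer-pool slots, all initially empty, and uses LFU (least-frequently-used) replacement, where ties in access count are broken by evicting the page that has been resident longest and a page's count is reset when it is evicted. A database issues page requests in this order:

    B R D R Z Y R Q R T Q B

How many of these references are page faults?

B → miss, frames {B}
R → miss, frames {B,R}
D → miss, frames {B,R,D}
R → hit
Z → miss, evict B, frames {R,D,Z}
Y → miss, evict D, frames {R,Z,Y}
R → hit
Q → miss, evict Z, frames {R,Y,Q}
R → hit
T → miss, evict Y, frames {R,Q,T}
Q → hit
B → miss, evict T, frames {R,Q,B}
Page faults: 8.

8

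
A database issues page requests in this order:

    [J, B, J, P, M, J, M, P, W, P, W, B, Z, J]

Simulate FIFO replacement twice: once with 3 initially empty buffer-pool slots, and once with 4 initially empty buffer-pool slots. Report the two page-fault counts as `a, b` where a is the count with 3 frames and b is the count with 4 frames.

10, 7

3 frames: F F . F F F . . F F . F F F → 10 faults.
4 frames: F F . F F . . . F . . . F F → 7 faults.
7 < 10: adding a frame reduced faults, as is typical.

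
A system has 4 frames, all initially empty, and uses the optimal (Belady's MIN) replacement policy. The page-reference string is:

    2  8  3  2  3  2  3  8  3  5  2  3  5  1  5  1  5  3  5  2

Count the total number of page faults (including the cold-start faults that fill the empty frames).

5

2 -> fault, frames [2]
8 -> fault, frames [2, 8]
3 -> fault, frames [2, 8, 3]
2 -> hit
3 -> hit
2 -> hit
3 -> hit
8 -> hit
3 -> hit
5 -> fault, frames [2, 8, 3, 5]
2 -> hit
3 -> hit
5 -> hit
1 -> fault, evict 8, frames [2, 3, 5, 1]
5 -> hit
1 -> hit
5 -> hit
3 -> hit
5 -> hit
2 -> hit
Page faults: 5.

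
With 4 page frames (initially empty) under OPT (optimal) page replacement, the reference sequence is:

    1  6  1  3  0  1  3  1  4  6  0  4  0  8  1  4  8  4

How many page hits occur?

12

1 -> fault, frames [1]
6 -> fault, frames [1, 6]
1 -> hit
3 -> fault, frames [1, 6, 3]
0 -> fault, frames [1, 6, 3, 0]
1 -> hit
3 -> hit
1 -> hit
4 -> fault, evict 3, frames [1, 6, 0, 4]
6 -> hit
0 -> hit
4 -> hit
0 -> hit
8 -> fault, evict 0, frames [1, 6, 4, 8]
1 -> hit
4 -> hit
8 -> hit
4 -> hit
Hits: 12.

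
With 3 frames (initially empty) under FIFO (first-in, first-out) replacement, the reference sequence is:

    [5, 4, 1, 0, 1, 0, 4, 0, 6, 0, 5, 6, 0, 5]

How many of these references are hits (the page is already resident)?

5 → miss, frames (5)
4 → miss, frames (5 4)
1 → miss, frames (5 4 1)
0 → miss, evict 5, frames (4 1 0)
1 → hit
0 → hit
4 → hit
0 → hit
6 → miss, evict 4, frames (1 0 6)
0 → hit
5 → miss, evict 1, frames (0 6 5)
6 → hit
0 → hit
5 → hit
Hits: 8.

8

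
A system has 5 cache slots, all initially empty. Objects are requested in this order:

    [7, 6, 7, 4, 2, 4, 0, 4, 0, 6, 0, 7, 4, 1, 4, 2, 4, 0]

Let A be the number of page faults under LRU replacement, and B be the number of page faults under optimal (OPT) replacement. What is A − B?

Under LRU: F F . F F . F . . . . . . F . F . . → 7 faults.
Under OPT: F F . F F . F . . . . . . F . . . . → 6 faults.
A − B = 7 − 6 = 1.

1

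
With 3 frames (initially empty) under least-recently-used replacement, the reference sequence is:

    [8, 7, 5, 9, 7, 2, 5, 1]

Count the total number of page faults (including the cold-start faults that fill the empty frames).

8 -> fault, frames (8)
7 -> fault, frames (8 7)
5 -> fault, frames (8 7 5)
9 -> fault, evict 8, frames (7 5 9)
7 -> hit
2 -> fault, evict 5, frames (9 7 2)
5 -> fault, evict 9, frames (7 2 5)
1 -> fault, evict 7, frames (2 5 1)
Page faults: 7.

7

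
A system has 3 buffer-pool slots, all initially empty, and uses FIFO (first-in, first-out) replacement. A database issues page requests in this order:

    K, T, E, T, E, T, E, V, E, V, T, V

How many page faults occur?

4

K -> miss, frames [K]
T -> miss, frames [K, T]
E -> miss, frames [K, T, E]
T -> hit
E -> hit
T -> hit
E -> hit
V -> miss, evict K, frames [T, E, V]
E -> hit
V -> hit
T -> hit
V -> hit
Page faults: 4.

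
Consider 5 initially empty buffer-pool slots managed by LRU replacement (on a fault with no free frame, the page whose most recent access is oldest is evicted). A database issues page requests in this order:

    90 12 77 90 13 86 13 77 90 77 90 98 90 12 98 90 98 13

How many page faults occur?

7

90 -> fault, frames [90]
12 -> fault, frames [90, 12]
77 -> fault, frames [90, 12, 77]
90 -> hit
13 -> fault, frames [12, 77, 90, 13]
86 -> fault, frames [12, 77, 90, 13, 86]
13 -> hit
77 -> hit
90 -> hit
77 -> hit
90 -> hit
98 -> fault, evict 12, frames [86, 13, 77, 90, 98]
90 -> hit
12 -> fault, evict 86, frames [13, 77, 98, 90, 12]
98 -> hit
90 -> hit
98 -> hit
13 -> hit
Page faults: 7.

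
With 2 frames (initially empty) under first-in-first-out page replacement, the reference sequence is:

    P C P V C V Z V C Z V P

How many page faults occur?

7

P: miss, frames {P}
C: miss, frames {P,C}
P: hit
V: miss, evict P, frames {C,V}
C: hit
V: hit
Z: miss, evict C, frames {V,Z}
V: hit
C: miss, evict V, frames {Z,C}
Z: hit
V: miss, evict Z, frames {C,V}
P: miss, evict C, frames {V,P}
Page faults: 7.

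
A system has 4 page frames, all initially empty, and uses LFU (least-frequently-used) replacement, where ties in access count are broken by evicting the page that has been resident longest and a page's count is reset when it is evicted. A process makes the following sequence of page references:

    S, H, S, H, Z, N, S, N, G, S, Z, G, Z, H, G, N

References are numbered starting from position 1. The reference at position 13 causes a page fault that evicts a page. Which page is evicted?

G

pos 1: S → fault, frames {S}
pos 2: H → fault, frames {S,H}
pos 3: S → hit
pos 4: H → hit
pos 5: Z → fault, frames {S,H,Z}
pos 6: N → fault, frames {S,H,Z,N}
pos 7: S → hit
pos 8: N → hit
pos 9: G → fault, evict Z, frames {S,H,N,G}
pos 10: S → hit
pos 11: Z → fault, evict G, frames {S,H,N,Z}
pos 12: G → fault, evict Z, frames {S,H,N,G}
pos 13: Z → fault, evict G, frames {S,H,N,Z}
At position 13, page G is evicted.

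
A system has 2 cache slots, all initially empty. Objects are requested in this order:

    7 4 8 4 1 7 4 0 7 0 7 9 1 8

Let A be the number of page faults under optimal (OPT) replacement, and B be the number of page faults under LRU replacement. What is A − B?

Under OPT: F F F . F F . F . . . F F F → 9 faults.
Under LRU: F F F . F F F F F . . F F F → 11 faults.
A − B = 9 − 11 = -2.

-2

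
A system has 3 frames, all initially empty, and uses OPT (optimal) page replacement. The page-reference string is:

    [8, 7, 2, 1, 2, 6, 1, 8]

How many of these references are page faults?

5

8 -> miss, frames [8]
7 -> miss, frames [8, 7]
2 -> miss, frames [8, 7, 2]
1 -> miss, evict 7, frames [8, 2, 1]
2 -> hit
6 -> miss, evict 2, frames [8, 1, 6]
1 -> hit
8 -> hit
Page faults: 5.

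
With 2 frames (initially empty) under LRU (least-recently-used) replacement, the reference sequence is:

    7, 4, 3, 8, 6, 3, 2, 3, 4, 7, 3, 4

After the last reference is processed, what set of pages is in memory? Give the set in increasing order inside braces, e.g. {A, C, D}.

7 → fault, frames [7]
4 → fault, frames [7, 4]
3 → fault, evict 7, frames [4, 3]
8 → fault, evict 4, frames [3, 8]
6 → fault, evict 3, frames [8, 6]
3 → fault, evict 8, frames [6, 3]
2 → fault, evict 6, frames [3, 2]
3 → hit
4 → fault, evict 2, frames [3, 4]
7 → fault, evict 3, frames [4, 7]
3 → fault, evict 4, frames [7, 3]
4 → fault, evict 7, frames [3, 4]

{3, 4}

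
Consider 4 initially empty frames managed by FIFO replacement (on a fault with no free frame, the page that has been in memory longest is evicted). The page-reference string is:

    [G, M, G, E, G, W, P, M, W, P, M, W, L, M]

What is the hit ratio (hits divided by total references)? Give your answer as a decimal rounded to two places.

G -> fault, frames [G]
M -> fault, frames [G, M]
G -> hit
E -> fault, frames [G, M, E]
G -> hit
W -> fault, frames [G, M, E, W]
P -> fault, evict G, frames [M, E, W, P]
M -> hit
W -> hit
P -> hit
M -> hit
W -> hit
L -> fault, evict M, frames [E, W, P, L]
M -> fault, evict E, frames [W, P, L, M]
Hits: 7 of 14 references → 7/14 = 0.5000.

0.50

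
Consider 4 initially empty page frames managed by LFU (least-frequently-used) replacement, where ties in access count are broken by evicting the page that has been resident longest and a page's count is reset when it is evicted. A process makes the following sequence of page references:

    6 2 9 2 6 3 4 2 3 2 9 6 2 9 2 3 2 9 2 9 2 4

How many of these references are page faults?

7

6 -> miss, frames [6]
2 -> miss, frames [6, 2]
9 -> miss, frames [6, 2, 9]
2 -> hit
6 -> hit
3 -> miss, frames [6, 2, 9, 3]
4 -> miss, evict 9, frames [6, 2, 3, 4]
2 -> hit
3 -> hit
2 -> hit
9 -> miss, evict 4, frames [6, 2, 3, 9]
6 -> hit
2 -> hit
9 -> hit
2 -> hit
3 -> hit
2 -> hit
9 -> hit
2 -> hit
9 -> hit
2 -> hit
4 -> miss, evict 6, frames [2, 3, 9, 4]
Page faults: 7.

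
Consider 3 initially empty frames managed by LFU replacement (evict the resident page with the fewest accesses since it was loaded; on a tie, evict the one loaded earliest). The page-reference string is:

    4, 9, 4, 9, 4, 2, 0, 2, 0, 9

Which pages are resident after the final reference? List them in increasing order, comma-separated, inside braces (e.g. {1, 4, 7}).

{0, 4, 9}

4 -> fault, frames (4)
9 -> fault, frames (4 9)
4 -> hit
9 -> hit
4 -> hit
2 -> fault, frames (4 9 2)
0 -> fault, evict 2, frames (4 9 0)
2 -> fault, evict 0, frames (4 9 2)
0 -> fault, evict 2, frames (4 9 0)
9 -> hit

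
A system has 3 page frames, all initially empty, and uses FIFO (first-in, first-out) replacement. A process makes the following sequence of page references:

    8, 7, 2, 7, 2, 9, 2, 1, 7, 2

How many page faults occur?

8 → fault, frames (8)
7 → fault, frames (8 7)
2 → fault, frames (8 7 2)
7 → hit
2 → hit
9 → fault, evict 8, frames (7 2 9)
2 → hit
1 → fault, evict 7, frames (2 9 1)
7 → fault, evict 2, frames (9 1 7)
2 → fault, evict 9, frames (1 7 2)
Page faults: 7.

7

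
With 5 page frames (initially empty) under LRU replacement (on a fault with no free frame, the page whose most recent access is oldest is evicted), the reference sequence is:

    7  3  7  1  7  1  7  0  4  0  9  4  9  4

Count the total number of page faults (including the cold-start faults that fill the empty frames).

6

7: fault, frames [7]
3: fault, frames [7, 3]
7: hit
1: fault, frames [3, 7, 1]
7: hit
1: hit
7: hit
0: fault, frames [3, 1, 7, 0]
4: fault, frames [3, 1, 7, 0, 4]
0: hit
9: fault, evict 3, frames [1, 7, 4, 0, 9]
4: hit
9: hit
4: hit
Page faults: 6.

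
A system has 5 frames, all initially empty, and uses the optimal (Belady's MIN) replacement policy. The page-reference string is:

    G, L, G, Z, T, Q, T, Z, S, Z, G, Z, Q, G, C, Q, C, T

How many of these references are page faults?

G -> fault, frames [G]
L -> fault, frames [G, L]
G -> hit
Z -> fault, frames [G, L, Z]
T -> fault, frames [G, L, Z, T]
Q -> fault, frames [G, L, Z, T, Q]
T -> hit
Z -> hit
S -> fault, evict L, frames [G, Z, T, Q, S]
Z -> hit
G -> hit
Z -> hit
Q -> hit
G -> hit
C -> fault, evict S, frames [G, Z, T, Q, C]
Q -> hit
C -> hit
T -> hit
Page faults: 7.

7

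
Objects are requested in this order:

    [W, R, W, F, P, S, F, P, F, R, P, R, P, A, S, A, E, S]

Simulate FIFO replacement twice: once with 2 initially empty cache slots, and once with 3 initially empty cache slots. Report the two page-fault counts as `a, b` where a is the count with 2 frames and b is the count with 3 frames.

2 frames: F F . F F F F F . F . . . F F . F . → 11 faults.
3 frames: F F . F F F . . . F . . . F . . F F → 9 faults.
9 < 11: adding a frame reduced faults, as is typical.

11, 9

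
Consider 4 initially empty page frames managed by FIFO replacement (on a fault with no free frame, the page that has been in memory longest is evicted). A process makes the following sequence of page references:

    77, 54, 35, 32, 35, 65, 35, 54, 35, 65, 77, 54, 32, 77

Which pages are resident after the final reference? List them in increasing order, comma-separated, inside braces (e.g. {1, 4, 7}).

77 → fault, frames {77}
54 → fault, frames {77,54}
35 → fault, frames {77,54,35}
32 → fault, frames {77,54,35,32}
35 → hit
65 → fault, evict 77, frames {54,35,32,65}
35 → hit
54 → hit
35 → hit
65 → hit
77 → fault, evict 54, frames {35,32,65,77}
54 → fault, evict 35, frames {32,65,77,54}
32 → hit
77 → hit

{32, 54, 65, 77}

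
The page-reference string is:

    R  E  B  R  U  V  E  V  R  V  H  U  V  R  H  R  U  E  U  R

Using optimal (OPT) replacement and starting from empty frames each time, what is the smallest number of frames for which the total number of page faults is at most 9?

f=1: 20 faults
f=2: 14 faults
f=3: 9 faults
f=4: 7 faults
f=5: 6 faults
f=6: 6 faults
Smallest f with faults ≤ 9 is 3.

3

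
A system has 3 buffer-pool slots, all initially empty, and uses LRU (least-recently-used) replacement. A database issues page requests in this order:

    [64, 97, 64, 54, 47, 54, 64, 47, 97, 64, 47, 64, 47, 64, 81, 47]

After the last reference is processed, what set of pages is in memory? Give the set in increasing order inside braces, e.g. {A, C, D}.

{47, 64, 81}

64 → fault, frames {64}
97 → fault, frames {64,97}
64 → hit
54 → fault, frames {97,64,54}
47 → fault, evict 97, frames {64,54,47}
54 → hit
64 → hit
47 → hit
97 → fault, evict 54, frames {64,47,97}
64 → hit
47 → hit
64 → hit
47 → hit
64 → hit
81 → fault, evict 97, frames {47,64,81}
47 → hit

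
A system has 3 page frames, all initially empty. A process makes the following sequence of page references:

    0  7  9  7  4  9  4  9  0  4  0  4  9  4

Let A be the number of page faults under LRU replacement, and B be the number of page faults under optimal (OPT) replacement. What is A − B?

1

Under LRU: F F F . F . . . F . . . . . → 5 faults.
Under OPT: F F F . F . . . . . . . . . → 4 faults.
A − B = 5 − 4 = 1.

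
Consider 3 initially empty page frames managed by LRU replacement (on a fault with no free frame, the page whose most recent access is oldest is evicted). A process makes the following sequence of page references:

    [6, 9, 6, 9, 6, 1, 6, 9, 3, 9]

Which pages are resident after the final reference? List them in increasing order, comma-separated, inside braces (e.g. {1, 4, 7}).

{3, 6, 9}

6 → miss, frames (6)
9 → miss, frames (6 9)
6 → hit
9 → hit
6 → hit
1 → miss, frames (9 6 1)
6 → hit
9 → hit
3 → miss, evict 1, frames (6 9 3)
9 → hit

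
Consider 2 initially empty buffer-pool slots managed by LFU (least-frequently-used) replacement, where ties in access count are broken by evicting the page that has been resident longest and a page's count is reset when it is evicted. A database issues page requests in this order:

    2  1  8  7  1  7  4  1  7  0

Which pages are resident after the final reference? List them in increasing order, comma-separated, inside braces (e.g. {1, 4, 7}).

{0, 7}

2 → fault, frames {2}
1 → fault, frames {2,1}
8 → fault, evict 2, frames {1,8}
7 → fault, evict 1, frames {8,7}
1 → fault, evict 8, frames {7,1}
7 → hit
4 → fault, evict 1, frames {7,4}
1 → fault, evict 4, frames {7,1}
7 → hit
0 → fault, evict 1, frames {7,0}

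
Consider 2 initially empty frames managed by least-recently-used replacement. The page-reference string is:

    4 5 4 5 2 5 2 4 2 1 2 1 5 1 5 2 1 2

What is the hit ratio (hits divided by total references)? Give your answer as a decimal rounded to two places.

0.56

4 → miss, frames {4}
5 → miss, frames {4,5}
4 → hit
5 → hit
2 → miss, evict 4, frames {5,2}
5 → hit
2 → hit
4 → miss, evict 5, frames {2,4}
2 → hit
1 → miss, evict 4, frames {2,1}
2 → hit
1 → hit
5 → miss, evict 2, frames {1,5}
1 → hit
5 → hit
2 → miss, evict 1, frames {5,2}
1 → miss, evict 5, frames {2,1}
2 → hit
Hits: 10 of 18 references → 10/18 = 0.5556.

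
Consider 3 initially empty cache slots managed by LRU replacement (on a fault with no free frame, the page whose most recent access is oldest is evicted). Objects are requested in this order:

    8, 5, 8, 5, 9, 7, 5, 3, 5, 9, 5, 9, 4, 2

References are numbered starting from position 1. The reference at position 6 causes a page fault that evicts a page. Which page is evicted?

pos 1: 8: fault, frames (8)
pos 2: 5: fault, frames (8 5)
pos 3: 8: hit
pos 4: 5: hit
pos 5: 9: fault, frames (8 5 9)
pos 6: 7: fault, evict 8, frames (5 9 7)
At position 6, page 8 is evicted.

8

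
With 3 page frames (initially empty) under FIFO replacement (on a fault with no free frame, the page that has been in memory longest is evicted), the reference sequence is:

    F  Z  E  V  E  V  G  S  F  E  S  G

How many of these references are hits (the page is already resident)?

3

F -> miss, frames (F)
Z -> miss, frames (F Z)
E -> miss, frames (F Z E)
V -> miss, evict F, frames (Z E V)
E -> hit
V -> hit
G -> miss, evict Z, frames (E V G)
S -> miss, evict E, frames (V G S)
F -> miss, evict V, frames (G S F)
E -> miss, evict G, frames (S F E)
S -> hit
G -> miss, evict S, frames (F E G)
Hits: 3.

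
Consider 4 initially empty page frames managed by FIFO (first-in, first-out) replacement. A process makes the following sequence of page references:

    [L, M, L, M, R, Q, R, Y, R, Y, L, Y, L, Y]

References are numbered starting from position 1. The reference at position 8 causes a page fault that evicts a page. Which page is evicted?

pos 1: L → fault, frames {L}
pos 2: M → fault, frames {L,M}
pos 3: L → hit
pos 4: M → hit
pos 5: R → fault, frames {L,M,R}
pos 6: Q → fault, frames {L,M,R,Q}
pos 7: R → hit
pos 8: Y → fault, evict L, frames {M,R,Q,Y}
At position 8, page L is evicted.

L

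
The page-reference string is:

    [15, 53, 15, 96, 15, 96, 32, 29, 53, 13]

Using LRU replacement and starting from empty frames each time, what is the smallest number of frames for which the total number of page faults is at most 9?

f=1: 10 faults
f=2: 7 faults
f=3: 7 faults
f=4: 7 faults
f=5: 6 faults
f=6: 6 faults
Smallest f with faults ≤ 9 is 2.

2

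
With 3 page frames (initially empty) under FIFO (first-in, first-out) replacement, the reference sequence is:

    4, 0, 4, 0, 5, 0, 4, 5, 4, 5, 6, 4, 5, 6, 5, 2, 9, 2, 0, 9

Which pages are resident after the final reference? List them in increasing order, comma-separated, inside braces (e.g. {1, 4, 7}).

4 → fault, frames {4}
0 → fault, frames {4,0}
4 → hit
0 → hit
5 → fault, frames {4,0,5}
0 → hit
4 → hit
5 → hit
4 → hit
5 → hit
6 → fault, evict 4, frames {0,5,6}
4 → fault, evict 0, frames {5,6,4}
5 → hit
6 → hit
5 → hit
2 → fault, evict 5, frames {6,4,2}
9 → fault, evict 6, frames {4,2,9}
2 → hit
0 → fault, evict 4, frames {2,9,0}
9 → hit

{0, 2, 9}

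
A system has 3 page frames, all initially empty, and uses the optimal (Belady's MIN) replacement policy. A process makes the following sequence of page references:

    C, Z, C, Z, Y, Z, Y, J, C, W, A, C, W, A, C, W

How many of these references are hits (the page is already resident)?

10

C -> miss, frames (C)
Z -> miss, frames (C Z)
C -> hit
Z -> hit
Y -> miss, frames (C Z Y)
Z -> hit
Y -> hit
J -> miss, evict Y, frames (C Z J)
C -> hit
W -> miss, evict J, frames (C Z W)
A -> miss, evict Z, frames (C W A)
C -> hit
W -> hit
A -> hit
C -> hit
W -> hit
Hits: 10.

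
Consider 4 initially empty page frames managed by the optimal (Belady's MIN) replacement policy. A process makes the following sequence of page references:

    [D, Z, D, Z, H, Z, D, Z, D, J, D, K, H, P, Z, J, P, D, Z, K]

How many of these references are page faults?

7

D → miss, frames {D}
Z → miss, frames {D,Z}
D → hit
Z → hit
H → miss, frames {D,Z,H}
Z → hit
D → hit
Z → hit
D → hit
J → miss, frames {D,Z,H,J}
D → hit
K → miss, evict D, frames {Z,H,J,K}
H → hit
P → miss, evict H, frames {Z,J,K,P}
Z → hit
J → hit
P → hit
D → miss, evict P, frames {Z,J,K,D}
Z → hit
K → hit
Page faults: 7.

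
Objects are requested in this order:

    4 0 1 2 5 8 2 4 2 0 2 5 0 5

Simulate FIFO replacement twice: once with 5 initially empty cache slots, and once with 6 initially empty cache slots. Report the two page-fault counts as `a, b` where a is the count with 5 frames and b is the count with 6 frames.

8, 6

5 frames: F F F F F F . F . F . . . . → 8 faults.
6 frames: F F F F F F . . . . . . . . → 6 faults.
6 < 8: adding a frame reduced faults, as is typical.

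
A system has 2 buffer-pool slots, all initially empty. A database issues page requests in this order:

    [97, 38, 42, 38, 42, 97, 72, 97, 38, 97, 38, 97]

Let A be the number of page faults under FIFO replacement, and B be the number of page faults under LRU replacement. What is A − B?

Under FIFO: F F F . . F F . F F . . → 7 faults.
Under LRU: F F F . . F F . F . . . → 6 faults.
A − B = 7 − 6 = 1.

1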